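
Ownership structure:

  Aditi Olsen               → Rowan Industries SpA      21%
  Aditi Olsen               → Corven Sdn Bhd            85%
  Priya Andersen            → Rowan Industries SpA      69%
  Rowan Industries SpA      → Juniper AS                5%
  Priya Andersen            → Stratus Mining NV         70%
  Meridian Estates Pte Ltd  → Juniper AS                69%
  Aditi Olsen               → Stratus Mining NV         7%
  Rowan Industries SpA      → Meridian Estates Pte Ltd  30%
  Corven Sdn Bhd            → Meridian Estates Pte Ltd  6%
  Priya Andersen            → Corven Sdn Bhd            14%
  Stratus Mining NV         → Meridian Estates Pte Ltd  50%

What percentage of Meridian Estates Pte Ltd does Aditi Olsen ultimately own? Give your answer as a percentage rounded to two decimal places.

14.90%

Aditi reaches Meridian along 3 paths.
Via Stratus: 7% × 50% = 3.5%.
Via Rowan: 21% × 30% = 6.3%.
Via Corven: 85% × 6% = 5.1%.
Total: 3.5% + 6.3% + 5.1% = 14.9%.
Rounded: 14.90%.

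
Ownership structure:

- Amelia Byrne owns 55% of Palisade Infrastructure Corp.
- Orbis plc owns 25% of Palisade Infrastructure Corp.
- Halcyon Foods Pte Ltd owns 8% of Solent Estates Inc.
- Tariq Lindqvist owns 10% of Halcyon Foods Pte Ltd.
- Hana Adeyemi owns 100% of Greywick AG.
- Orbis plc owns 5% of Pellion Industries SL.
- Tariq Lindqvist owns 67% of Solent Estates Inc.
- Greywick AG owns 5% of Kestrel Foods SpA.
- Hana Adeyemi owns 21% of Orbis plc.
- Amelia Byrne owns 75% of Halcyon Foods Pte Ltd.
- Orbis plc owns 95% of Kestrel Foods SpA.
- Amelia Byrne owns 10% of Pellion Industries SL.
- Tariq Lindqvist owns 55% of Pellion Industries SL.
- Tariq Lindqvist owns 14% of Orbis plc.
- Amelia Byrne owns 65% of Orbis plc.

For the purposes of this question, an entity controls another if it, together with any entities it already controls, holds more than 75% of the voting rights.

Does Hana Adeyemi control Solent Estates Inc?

Hana holds 100% of Greywick, so Hana controls Greywick.
Neither Hana nor any entity Hana controls holds any voting interest in Solent.
So Hana does not control Solent.

No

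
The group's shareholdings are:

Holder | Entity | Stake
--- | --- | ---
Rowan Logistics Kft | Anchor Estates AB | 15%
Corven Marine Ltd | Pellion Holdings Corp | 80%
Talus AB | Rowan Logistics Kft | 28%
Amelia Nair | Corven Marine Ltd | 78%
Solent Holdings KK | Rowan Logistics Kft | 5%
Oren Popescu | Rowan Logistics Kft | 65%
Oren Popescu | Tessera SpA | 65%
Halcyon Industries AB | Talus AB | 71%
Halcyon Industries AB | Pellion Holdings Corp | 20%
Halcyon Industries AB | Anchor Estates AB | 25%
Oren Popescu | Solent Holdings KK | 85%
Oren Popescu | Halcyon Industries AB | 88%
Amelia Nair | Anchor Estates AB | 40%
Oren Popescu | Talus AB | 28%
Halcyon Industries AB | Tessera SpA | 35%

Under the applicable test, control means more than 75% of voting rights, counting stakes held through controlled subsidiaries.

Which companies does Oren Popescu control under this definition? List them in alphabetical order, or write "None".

Oren holds 88% of Halcyon, so Oren controls Halcyon.
Oren holds 85% of Solent, so Oren controls Solent.
Oren and Halcyon together hold 28% + 71% = 99% of Talus, so Oren controls Talus.
Talus and Oren and Solent together hold 28% + 65% + 5% = 98% of Rowan, so Oren controls Rowan.
Halcyon and Oren together hold 35% + 65% = 100% of Tessera, so Oren controls Tessera.
No other company's threshold is met.

Halcyon Industries AB, Rowan Logistics Kft, Solent Holdings KK, Talus AB, Tessera SpA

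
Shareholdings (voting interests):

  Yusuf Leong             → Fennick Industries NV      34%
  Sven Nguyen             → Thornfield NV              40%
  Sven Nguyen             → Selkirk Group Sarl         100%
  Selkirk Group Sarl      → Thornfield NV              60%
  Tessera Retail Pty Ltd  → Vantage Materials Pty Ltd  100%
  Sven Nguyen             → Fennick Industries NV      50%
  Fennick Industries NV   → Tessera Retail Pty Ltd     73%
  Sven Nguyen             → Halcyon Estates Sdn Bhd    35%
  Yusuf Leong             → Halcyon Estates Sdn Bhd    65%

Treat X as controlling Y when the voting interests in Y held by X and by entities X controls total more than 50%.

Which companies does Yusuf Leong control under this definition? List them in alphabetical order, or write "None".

Yusuf holds 65% of Halcyon, so Yusuf controls Halcyon.
No other company's threshold is met.

Halcyon Estates Sdn Bhd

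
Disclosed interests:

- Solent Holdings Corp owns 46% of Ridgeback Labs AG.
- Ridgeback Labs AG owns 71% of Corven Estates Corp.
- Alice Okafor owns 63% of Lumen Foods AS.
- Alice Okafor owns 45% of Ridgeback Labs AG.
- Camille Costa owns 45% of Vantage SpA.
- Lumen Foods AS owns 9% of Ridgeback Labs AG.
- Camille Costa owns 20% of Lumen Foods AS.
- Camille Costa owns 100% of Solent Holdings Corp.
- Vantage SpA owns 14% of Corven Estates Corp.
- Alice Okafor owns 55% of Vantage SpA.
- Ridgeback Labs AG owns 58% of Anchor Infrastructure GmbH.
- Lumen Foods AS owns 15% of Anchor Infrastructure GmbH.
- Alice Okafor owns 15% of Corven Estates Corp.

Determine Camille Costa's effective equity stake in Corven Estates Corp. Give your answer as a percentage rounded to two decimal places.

40.24%

Camille reaches Corven along 3 paths.
Via Solent → Ridgeback: 100% × 46% × 71% = 32.66%.
Via Lumen → Ridgeback: 20% × 9% × 71% = 1.278%.
Via Vantage: 45% × 14% = 6.3%.
Total: 32.66% + 1.278% + 6.3% = 40.238%.
Rounded: 40.24%.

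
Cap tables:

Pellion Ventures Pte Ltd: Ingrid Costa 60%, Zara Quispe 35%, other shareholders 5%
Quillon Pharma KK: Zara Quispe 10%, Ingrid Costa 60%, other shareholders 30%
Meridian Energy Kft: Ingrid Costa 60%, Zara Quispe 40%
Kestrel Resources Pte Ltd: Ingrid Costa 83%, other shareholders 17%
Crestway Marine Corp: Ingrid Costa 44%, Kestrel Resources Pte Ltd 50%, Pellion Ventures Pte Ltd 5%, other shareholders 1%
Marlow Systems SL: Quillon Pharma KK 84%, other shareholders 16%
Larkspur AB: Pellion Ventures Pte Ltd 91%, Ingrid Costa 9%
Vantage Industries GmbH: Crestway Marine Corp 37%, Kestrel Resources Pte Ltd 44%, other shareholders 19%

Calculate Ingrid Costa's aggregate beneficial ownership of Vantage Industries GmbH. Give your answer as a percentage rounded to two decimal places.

69.27%

Ingrid reaches Vantage along 4 paths.
Via Crestway: 44% × 37% = 16.28%.
Via Kestrel → Crestway: 83% × 50% × 37% = 15.355%.
Via Pellion → Crestway: 60% × 5% × 37% = 1.11%.
Via Kestrel: 83% × 44% = 36.52%.
Total: 16.28% + 15.355% + 1.11% + 36.52% = 69.265%.
Rounded: 69.27%.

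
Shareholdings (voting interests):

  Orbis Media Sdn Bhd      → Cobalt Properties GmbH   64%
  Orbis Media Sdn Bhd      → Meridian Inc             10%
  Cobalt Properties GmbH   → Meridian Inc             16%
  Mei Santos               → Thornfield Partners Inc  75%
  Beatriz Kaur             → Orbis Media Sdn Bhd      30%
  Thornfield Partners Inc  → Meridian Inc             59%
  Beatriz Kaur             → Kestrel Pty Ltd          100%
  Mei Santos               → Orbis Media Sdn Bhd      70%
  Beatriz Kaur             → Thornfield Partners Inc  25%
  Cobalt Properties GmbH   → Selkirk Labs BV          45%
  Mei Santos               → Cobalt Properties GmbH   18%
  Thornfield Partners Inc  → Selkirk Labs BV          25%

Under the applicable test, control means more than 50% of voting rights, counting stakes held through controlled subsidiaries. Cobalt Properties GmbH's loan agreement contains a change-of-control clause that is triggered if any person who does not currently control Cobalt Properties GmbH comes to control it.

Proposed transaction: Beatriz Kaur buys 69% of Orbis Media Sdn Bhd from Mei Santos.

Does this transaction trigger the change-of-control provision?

Yes

The purchase adds only to Beatriz's holdings (Mei's stake shrinks), so Beatriz is the only person who could newly come to control Cobalt.
Beatriz holds 100% of Kestrel, so Beatriz controls Kestrel.
Neither Beatriz nor any entity Beatriz controls holds any voting interest in Cobalt.
So before the transaction, Beatriz does not control Cobalt.
After the purchase, Beatriz's direct stake in Orbis rises to 30% + 69% = 99%, and Mei's stake falls to 1%.
Beatriz holds 99% of Orbis, so Beatriz controls Orbis.
Orbis holds 64% of Cobalt, so Beatriz controls Cobalt.
Beatriz did not control Cobalt before and does after, so the clause is triggered.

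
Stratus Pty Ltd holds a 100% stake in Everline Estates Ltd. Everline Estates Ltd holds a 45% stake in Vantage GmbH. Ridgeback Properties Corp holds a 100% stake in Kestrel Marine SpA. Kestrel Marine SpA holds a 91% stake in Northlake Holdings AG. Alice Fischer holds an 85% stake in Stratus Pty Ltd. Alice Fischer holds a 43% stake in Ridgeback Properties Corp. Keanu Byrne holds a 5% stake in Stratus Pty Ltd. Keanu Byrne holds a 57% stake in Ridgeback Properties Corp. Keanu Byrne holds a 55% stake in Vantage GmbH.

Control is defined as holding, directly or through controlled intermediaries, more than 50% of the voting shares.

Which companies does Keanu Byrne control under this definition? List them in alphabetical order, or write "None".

Keanu holds 57% of Ridgeback, so Keanu controls Ridgeback.
Ridgeback holds 100% of Kestrel, so Keanu controls Kestrel.
Kestrel holds 91% of Northlake, so Keanu controls Northlake.
Keanu holds 55% of Vantage, so Keanu controls Vantage.
No other company's threshold is met.

Kestrel Marine SpA, Northlake Holdings AG, Ridgeback Properties Corp, Vantage GmbH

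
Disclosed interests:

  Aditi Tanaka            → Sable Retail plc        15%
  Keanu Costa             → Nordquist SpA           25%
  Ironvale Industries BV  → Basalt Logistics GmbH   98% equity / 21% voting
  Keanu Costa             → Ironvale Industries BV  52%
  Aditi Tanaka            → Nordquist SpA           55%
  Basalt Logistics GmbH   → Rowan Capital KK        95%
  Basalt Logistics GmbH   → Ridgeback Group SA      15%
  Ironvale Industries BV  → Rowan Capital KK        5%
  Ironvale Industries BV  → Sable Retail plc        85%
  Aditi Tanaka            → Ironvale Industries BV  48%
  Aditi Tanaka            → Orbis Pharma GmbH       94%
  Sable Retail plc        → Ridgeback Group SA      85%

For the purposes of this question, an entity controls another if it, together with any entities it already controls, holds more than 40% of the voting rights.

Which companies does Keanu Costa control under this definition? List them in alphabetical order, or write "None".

Keanu holds 52% of Ironvale, so Keanu controls Ironvale.
Ironvale holds 85% of Sable, so Keanu controls Sable.
Sable holds 85% of Ridgeback, so Keanu controls Ridgeback.
No other company's threshold is met.

Ironvale Industries BV, Ridgeback Group SA, Sable Retail plc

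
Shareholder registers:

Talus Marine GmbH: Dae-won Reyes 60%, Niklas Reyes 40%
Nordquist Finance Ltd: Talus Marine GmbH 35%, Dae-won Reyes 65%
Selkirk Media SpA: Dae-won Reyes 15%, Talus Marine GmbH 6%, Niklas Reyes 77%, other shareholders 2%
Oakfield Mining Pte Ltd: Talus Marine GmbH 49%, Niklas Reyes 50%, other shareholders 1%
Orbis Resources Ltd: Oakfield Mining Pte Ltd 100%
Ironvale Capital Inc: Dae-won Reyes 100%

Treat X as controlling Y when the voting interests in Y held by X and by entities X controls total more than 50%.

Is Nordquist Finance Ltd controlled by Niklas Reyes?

Niklas holds 77% of Selkirk, so Niklas controls Selkirk.
Neither Niklas nor any entity Niklas controls holds any voting interest in Nordquist.
So Niklas does not control Nordquist.

No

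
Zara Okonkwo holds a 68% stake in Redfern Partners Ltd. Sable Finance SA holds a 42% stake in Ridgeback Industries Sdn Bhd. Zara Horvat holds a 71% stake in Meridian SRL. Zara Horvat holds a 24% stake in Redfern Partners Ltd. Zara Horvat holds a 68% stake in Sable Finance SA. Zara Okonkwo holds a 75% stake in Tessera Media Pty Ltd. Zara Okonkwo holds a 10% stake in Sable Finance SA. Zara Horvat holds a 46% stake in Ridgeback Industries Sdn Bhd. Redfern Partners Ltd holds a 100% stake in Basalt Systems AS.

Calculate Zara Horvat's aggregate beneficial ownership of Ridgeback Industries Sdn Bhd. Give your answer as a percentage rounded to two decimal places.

Zara Horvat reaches Ridgeback along 2 paths.
Direct stake: 46% = 46%.
Via Sable: 68% × 42% = 28.56%.
Total: 46% + 28.56% = 74.56%.

74.56%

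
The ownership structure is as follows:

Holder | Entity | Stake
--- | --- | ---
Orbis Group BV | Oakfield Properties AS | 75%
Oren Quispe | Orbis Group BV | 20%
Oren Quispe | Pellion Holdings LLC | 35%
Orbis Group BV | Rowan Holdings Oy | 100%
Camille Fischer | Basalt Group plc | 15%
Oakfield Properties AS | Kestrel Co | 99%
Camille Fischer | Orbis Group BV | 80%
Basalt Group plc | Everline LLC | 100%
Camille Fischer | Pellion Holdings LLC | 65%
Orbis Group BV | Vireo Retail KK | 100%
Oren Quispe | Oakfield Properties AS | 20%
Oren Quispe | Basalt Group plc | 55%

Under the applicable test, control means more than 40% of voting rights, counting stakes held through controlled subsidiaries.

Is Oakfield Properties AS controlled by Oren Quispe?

Oren holds 55% of Basalt, so Oren controls Basalt.
Basalt holds 100% of Everline, so Oren controls Everline.
In Oakfield, Oren's side holds only 20%, not > 40%.
So Oren does not control Oakfield.

No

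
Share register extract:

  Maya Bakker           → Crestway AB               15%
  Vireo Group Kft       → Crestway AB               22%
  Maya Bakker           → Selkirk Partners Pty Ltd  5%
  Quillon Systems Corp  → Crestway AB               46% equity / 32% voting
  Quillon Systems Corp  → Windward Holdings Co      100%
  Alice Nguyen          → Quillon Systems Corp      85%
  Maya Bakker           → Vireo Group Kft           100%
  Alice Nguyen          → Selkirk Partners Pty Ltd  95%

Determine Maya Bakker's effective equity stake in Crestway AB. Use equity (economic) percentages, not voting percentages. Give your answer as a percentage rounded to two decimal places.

37.00%

Maya reaches Crestway along 2 paths.
Via Vireo: 100% × 22% = 22%.
Direct stake: 15% = 15%.
Total: 22% + 15% = 37%.
Rounded: 37.00%.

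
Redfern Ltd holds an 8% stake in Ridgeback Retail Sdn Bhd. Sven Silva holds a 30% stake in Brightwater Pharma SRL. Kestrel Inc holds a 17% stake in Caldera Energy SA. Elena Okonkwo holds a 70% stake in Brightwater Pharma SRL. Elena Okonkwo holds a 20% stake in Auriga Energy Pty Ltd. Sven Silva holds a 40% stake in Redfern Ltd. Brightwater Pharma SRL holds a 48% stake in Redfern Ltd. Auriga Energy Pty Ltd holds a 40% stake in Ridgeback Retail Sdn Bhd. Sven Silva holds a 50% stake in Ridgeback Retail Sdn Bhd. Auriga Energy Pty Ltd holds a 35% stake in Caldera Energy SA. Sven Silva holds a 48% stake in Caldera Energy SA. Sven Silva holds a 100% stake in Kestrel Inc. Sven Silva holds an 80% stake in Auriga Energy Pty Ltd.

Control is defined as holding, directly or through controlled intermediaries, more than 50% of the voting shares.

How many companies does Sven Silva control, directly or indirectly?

Sven holds 80% of Auriga, so Sven controls Auriga.
Sven holds 100% of Kestrel, so Sven controls Kestrel.
Kestrel and Sven and Auriga together hold 17% + 48% + 35% = 100% of Caldera, so Sven controls Caldera.
Auriga and Sven together hold 40% + 50% = 90% of Ridgeback, so Sven controls Ridgeback.
No other company's threshold is met.
Sven controls 4 companies.

4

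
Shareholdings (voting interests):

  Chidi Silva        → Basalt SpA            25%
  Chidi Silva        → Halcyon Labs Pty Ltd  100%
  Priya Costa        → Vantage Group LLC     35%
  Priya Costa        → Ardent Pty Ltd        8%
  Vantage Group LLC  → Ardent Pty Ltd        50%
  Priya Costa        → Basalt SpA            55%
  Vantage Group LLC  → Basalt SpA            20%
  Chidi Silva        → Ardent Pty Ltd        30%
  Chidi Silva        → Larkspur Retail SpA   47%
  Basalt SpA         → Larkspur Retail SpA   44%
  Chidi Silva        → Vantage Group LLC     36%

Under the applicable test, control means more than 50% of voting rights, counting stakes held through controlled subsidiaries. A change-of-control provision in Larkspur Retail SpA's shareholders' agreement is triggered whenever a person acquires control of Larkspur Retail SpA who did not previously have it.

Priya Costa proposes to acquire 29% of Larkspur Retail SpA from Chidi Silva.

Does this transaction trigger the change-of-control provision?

Yes

The purchase adds only to Priya's holdings (Chidi's stake shrinks), so Priya is the only person who could newly come to control Larkspur.
Priya holds 55% of Basalt, so Priya controls Basalt.
In Larkspur, Priya's side holds only 44%, not > 50%.
So before the transaction, Priya does not control Larkspur.
After the purchase, Priya holds 29% of Larkspur directly, and Chidi's stake falls to 18%.
Basalt and Priya together hold 44% + 29% = 73% of Larkspur, so Priya controls Larkspur.
Priya did not control Larkspur before and does after, so the clause is triggered.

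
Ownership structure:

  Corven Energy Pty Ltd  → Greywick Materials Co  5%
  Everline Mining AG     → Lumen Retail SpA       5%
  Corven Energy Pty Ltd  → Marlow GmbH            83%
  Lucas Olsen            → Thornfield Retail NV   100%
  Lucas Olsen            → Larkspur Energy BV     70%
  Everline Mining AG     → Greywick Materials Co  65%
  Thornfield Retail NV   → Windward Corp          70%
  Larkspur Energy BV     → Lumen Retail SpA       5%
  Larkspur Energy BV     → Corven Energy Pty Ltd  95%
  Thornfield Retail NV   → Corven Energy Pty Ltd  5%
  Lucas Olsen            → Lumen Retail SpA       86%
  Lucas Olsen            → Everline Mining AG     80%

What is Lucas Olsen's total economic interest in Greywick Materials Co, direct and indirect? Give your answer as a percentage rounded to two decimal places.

55.58%

Lucas reaches Greywick along 3 paths.
Via Larkspur → Corven: 70% × 95% × 5% = 3.325%.
Via Thornfield → Corven: 100% × 5% × 5% = 0.25%.
Via Everline: 80% × 65% = 52%.
Total: 3.325% + 0.25% + 52% = 55.575%.
Rounded: 55.58%.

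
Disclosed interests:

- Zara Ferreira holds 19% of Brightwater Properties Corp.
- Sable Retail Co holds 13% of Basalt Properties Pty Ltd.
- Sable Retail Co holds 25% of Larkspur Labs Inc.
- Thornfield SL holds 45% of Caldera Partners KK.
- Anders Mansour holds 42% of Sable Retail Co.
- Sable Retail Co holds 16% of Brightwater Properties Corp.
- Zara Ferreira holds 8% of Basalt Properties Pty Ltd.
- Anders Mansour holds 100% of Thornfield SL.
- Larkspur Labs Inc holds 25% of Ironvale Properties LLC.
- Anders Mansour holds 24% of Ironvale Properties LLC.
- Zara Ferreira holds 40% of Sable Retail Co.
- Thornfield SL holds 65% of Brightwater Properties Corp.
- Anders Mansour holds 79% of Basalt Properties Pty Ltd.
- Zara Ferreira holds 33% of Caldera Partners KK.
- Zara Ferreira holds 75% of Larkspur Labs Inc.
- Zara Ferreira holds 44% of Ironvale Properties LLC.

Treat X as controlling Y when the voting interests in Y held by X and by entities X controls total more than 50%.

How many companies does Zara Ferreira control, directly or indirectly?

2

Zara holds 75% of Larkspur, so Zara controls Larkspur.
Zara and Larkspur together hold 44% + 25% = 69% of Ironvale, so Zara controls Ironvale.
No other company's threshold is met.
Zara controls 2 companies.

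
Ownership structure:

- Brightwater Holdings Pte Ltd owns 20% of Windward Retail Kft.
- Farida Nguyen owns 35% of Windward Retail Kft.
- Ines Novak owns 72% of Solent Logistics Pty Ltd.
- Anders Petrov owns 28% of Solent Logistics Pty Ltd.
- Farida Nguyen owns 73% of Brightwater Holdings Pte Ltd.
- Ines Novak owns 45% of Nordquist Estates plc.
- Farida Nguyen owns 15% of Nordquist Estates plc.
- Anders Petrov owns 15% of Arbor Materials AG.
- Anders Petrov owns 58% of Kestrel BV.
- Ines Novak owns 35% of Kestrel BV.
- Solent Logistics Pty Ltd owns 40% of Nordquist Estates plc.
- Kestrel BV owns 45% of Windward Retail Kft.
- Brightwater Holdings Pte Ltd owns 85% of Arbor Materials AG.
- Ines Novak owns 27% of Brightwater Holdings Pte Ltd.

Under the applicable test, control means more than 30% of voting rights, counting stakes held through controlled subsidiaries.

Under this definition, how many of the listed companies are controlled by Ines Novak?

4

Ines holds 72% of Solent, so Ines controls Solent.
Ines holds 35% of Kestrel, so Ines controls Kestrel.
Solent and Ines together hold 40% + 45% = 85% of Nordquist, so Ines controls Nordquist.
Kestrel holds 45% of Windward, so Ines controls Windward.
No other company's threshold is met.
Ines controls 4 companies.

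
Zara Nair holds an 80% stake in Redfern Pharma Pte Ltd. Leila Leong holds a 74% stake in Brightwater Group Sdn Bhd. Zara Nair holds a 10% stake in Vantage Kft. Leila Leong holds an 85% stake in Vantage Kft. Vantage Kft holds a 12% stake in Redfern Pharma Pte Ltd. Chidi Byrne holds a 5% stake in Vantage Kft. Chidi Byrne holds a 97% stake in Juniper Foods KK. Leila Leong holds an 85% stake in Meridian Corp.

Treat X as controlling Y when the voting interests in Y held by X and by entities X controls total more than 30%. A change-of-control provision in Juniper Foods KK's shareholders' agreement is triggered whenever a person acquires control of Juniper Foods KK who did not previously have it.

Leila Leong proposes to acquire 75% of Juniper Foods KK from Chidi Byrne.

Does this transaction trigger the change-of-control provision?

The purchase adds only to Leila's holdings (Chidi's stake shrinks), so Leila is the only person who could newly come to control Juniper.
Leila holds 74% of Brightwater, so Leila controls Brightwater.
Leila holds 85% of Vantage, so Leila controls Vantage.
Leila holds 85% of Meridian, so Leila controls Meridian.
Neither Leila nor any entity Leila controls holds any voting interest in Juniper.
So before the transaction, Leila does not control Juniper.
After the purchase, Leila holds 75% of Juniper directly, and Chidi's stake falls to 22%.
Leila holds 75% of Juniper, so Leila controls Juniper.
Leila did not control Juniper before and does after, so the clause is triggered.

Yes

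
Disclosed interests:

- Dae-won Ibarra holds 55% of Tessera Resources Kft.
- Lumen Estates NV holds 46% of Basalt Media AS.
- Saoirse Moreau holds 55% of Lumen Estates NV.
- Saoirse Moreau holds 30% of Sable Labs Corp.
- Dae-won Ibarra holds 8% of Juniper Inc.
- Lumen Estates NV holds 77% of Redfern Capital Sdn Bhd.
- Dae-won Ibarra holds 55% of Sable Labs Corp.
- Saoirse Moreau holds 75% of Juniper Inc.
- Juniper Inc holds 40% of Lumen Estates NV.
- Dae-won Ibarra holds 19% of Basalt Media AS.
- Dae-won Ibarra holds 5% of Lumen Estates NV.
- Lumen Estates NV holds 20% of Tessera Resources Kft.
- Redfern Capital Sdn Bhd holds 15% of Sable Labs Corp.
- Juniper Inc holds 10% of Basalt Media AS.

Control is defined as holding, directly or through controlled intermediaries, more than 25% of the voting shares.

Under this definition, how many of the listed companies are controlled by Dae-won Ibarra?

2

Dae-won holds 55% of Tessera, so Dae-won controls Tessera.
Dae-won holds 55% of Sable, so Dae-won controls Sable.
No other company's threshold is met.
Dae-won controls 2 companies.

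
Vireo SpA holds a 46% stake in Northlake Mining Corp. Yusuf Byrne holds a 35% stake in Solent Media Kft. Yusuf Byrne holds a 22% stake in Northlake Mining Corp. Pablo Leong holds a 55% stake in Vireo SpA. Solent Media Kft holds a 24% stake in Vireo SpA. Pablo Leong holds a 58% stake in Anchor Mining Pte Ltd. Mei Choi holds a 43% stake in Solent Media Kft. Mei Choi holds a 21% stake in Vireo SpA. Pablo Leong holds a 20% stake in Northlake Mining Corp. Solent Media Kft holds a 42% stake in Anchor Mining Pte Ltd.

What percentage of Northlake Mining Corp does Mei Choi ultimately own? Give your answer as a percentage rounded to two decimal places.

Mei reaches Northlake along 2 paths.
Via Solent → Vireo: 43% × 24% × 46% = 4.7472%.
Via Vireo: 21% × 46% = 9.66%.
Total: 4.7472% + 9.66% = 14.4072%.
Rounded: 14.41%.

14.41%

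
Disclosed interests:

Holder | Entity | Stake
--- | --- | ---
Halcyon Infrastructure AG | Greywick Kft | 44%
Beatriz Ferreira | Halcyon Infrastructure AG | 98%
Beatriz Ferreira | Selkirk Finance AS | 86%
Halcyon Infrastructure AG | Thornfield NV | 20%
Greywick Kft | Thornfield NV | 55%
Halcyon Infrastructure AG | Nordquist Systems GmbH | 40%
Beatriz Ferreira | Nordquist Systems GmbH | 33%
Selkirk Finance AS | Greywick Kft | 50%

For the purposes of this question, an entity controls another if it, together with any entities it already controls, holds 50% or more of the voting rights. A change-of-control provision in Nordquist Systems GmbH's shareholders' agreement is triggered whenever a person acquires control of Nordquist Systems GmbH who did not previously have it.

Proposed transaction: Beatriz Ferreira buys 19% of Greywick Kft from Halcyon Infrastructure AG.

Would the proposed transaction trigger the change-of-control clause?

No

The purchase adds only to Beatriz's holdings (Halcyon's stake shrinks), so Beatriz is the only person who could newly come to control Nordquist.
Beatriz holds 98% of Halcyon, so Beatriz controls Halcyon.
Halcyon and Beatriz together hold 40% + 33% = 73% of Nordquist, so Beatriz controls Nordquist.
So Beatriz already controls Nordquist before the transaction.
After the purchase, Beatriz holds 19% of Greywick directly, and Halcyon's stake falls to 25%.
Beatriz controlled Nordquist already, so this is not a new person acquiring control; every other person's position is unchanged or reduced.
No new person acquires control, so the clause is not triggered.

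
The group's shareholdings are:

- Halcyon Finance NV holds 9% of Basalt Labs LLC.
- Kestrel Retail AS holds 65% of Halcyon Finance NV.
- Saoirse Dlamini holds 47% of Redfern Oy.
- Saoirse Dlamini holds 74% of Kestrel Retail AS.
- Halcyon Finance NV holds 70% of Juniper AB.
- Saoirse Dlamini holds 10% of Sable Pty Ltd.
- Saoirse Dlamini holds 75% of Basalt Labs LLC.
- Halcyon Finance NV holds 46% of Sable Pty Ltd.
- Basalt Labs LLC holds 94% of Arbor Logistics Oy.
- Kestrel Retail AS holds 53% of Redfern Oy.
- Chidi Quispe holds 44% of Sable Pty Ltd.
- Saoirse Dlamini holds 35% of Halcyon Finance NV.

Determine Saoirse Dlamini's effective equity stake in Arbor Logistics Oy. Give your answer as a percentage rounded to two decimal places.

Saoirse reaches Arbor along 3 paths.
Via Basalt: 75% × 94% = 70.5%.
Via Kestrel → Halcyon → Basalt: 74% × 65% × 9% × 94% = 4.06926%.
Via Halcyon → Basalt: 35% × 9% × 94% = 2.961%.
Total: 70.5% + 4.06926% + 2.961% = 77.53026%.
Rounded: 77.53%.

77.53%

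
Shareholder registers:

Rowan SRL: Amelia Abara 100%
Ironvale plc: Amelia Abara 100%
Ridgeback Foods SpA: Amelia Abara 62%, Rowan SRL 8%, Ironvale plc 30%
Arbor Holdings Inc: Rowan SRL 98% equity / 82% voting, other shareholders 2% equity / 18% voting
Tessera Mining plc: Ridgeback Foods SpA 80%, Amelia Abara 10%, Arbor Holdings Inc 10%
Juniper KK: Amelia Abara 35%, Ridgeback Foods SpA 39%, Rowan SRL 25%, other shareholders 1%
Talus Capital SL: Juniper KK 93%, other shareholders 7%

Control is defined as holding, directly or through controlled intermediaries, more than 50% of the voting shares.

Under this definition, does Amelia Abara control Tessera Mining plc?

Amelia holds 100% of Ironvale, so Amelia controls Ironvale.
Amelia holds 100% of Rowan, so Amelia controls Rowan.
Amelia and Rowan and Ironvale together hold 62% + 8% + 30% = 100% of Ridgeback, so Amelia controls Ridgeback.
Rowan holds 82% of Arbor, so Amelia controls Arbor.
Ridgeback and Amelia and Arbor together hold 80% + 10% + 10% = 100% of Tessera, so Amelia controls Tessera.

Yes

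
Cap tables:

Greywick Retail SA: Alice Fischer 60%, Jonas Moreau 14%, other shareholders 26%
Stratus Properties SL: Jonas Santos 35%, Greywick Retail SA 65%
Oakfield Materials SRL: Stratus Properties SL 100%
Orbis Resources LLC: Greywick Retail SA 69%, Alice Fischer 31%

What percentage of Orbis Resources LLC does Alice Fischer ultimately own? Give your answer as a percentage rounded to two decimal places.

72.40%

Alice reaches Orbis along 2 paths.
Via Greywick: 60% × 69% = 41.4%.
Direct stake: 31% = 31%.
Total: 41.4% + 31% = 72.4%.
Rounded: 72.40%.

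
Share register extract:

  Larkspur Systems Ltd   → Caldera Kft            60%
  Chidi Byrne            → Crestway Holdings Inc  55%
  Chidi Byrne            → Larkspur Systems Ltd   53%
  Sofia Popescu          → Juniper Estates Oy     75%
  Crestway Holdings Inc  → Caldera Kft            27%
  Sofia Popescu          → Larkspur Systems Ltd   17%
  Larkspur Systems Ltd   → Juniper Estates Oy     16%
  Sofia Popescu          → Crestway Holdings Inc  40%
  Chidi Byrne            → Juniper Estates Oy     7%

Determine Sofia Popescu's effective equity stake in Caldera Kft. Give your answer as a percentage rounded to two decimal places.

Sofia reaches Caldera along 2 paths.
Via Larkspur: 17% × 60% = 10.2%.
Via Crestway: 40% × 27% = 10.8%.
Total: 10.2% + 10.8% = 21%.
Rounded: 21.00%.

21.00%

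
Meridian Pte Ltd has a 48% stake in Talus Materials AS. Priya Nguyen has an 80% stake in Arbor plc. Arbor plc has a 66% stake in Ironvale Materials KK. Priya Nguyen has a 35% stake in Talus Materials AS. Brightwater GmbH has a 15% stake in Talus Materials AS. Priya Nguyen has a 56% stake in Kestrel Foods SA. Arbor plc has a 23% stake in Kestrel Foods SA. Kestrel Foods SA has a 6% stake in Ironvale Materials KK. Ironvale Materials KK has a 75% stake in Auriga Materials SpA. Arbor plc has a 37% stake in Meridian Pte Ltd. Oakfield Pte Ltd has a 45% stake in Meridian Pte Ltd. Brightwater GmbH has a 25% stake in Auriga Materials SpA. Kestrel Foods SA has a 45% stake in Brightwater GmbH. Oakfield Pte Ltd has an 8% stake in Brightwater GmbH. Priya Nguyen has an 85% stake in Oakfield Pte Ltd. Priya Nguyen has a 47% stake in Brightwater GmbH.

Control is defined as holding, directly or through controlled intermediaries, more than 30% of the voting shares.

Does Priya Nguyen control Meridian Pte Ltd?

Yes

Priya holds 85% of Oakfield, so Priya controls Oakfield.
Priya holds 80% of Arbor, so Priya controls Arbor.
Arbor and Oakfield together hold 37% + 45% = 82% of Meridian, so Priya controls Meridian.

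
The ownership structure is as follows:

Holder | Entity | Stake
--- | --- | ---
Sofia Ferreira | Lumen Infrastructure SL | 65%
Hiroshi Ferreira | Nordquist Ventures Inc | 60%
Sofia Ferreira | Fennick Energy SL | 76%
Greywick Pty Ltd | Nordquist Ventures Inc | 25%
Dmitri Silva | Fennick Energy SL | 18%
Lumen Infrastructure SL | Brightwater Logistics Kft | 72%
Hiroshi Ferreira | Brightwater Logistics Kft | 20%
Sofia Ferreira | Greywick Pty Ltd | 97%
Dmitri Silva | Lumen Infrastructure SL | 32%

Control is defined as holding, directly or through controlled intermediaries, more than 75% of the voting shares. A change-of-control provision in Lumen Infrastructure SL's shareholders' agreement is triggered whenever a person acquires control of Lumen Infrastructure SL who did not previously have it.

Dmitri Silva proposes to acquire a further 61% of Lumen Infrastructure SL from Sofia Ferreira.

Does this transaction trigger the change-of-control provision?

Yes

The purchase adds only to Dmitri's holdings (Sofia's stake shrinks), so Dmitri is the only person who could newly come to control Lumen.
Dmitri's largest direct stake is 32% in Lumen, which does not meet the threshold, so Dmitri controls no company.
In Lumen, Dmitri's side holds only 32%, not > 75%.
So before the transaction, Dmitri does not control Lumen.
After the purchase, Dmitri's direct stake in Lumen rises to 32% + 61% = 93%, and Sofia's stake falls to 4%.
Dmitri holds 93% of Lumen, so Dmitri controls Lumen.
Dmitri did not control Lumen before and does after, so the clause is triggered.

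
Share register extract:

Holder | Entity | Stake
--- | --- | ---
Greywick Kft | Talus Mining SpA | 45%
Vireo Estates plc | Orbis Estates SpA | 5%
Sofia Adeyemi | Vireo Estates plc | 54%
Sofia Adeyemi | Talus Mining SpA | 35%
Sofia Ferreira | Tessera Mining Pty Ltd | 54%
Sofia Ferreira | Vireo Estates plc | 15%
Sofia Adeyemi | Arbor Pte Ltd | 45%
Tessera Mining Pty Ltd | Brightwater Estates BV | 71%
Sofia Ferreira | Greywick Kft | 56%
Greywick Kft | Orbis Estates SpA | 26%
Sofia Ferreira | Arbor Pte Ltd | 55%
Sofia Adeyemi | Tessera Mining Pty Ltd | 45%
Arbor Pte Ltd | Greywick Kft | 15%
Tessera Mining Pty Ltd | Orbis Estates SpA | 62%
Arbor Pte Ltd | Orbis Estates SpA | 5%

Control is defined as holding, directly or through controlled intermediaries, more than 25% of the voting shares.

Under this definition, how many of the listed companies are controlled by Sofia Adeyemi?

Sofia Adeyemi holds 45% of Arbor, so Sofia Adeyemi controls Arbor.
Sofia Adeyemi holds 45% of Tessera, so Sofia Adeyemi controls Tessera.
Sofia Adeyemi holds 54% of Vireo, so Sofia Adeyemi controls Vireo.
Sofia Adeyemi holds 35% of Talus, so Sofia Adeyemi controls Talus.
Tessera holds 71% of Brightwater, so Sofia Adeyemi controls Brightwater.
Vireo and Arbor and Tessera together hold 5% + 5% + 62% = 72% of Orbis, so Sofia Adeyemi controls Orbis.
No other company's threshold is met.
Sofia Adeyemi controls 6 companies.

6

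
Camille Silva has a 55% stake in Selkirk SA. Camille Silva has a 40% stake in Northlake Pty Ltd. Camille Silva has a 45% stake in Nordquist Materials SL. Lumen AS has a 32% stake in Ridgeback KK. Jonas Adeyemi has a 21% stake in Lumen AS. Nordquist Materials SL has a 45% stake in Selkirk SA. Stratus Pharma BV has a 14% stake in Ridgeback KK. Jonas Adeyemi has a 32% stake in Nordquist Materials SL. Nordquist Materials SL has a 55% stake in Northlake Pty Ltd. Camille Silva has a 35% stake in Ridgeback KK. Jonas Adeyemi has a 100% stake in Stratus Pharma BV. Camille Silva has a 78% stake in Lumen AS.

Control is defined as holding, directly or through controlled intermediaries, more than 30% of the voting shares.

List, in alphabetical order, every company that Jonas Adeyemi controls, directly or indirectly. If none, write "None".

Nordquist Materials SL, Northlake Pty Ltd, Selkirk SA, Stratus Pharma BV

Jonas holds 32% of Nordquist, so Jonas controls Nordquist.
Jonas holds 100% of Stratus, so Jonas controls Stratus.
Nordquist holds 55% of Northlake, so Jonas controls Northlake.
Nordquist holds 45% of Selkirk, so Jonas controls Selkirk.
No other company's threshold is met.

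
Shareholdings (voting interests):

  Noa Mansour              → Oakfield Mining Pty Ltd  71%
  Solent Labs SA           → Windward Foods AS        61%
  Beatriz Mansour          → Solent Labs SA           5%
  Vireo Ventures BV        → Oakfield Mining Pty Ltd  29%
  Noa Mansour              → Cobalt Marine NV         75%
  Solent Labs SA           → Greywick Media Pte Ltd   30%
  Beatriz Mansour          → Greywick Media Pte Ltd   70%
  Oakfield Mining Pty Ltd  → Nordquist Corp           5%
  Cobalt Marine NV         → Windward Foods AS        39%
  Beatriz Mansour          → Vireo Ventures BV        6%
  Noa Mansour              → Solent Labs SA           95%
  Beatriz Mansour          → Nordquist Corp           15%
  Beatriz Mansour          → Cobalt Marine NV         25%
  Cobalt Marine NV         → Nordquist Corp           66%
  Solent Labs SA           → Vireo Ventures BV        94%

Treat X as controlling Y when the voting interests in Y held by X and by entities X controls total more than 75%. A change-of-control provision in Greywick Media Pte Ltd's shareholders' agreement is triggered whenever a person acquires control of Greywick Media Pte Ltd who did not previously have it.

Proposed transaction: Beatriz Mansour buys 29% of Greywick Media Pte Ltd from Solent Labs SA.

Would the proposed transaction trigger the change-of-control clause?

Yes

The purchase adds only to Beatriz's holdings (Solent's stake shrinks), so Beatriz is the only person who could newly come to control Greywick.
Beatriz's largest direct stake is 70% in Greywick, which does not meet the threshold, so Beatriz controls no company.
In Greywick, Beatriz's side holds only 70%, not > 75%.
So before the transaction, Beatriz does not control Greywick.
After the purchase, Beatriz's direct stake in Greywick rises to 70% + 29% = 99%, and Solent's stake falls to 1%.
Beatriz holds 99% of Greywick, so Beatriz controls Greywick.
Beatriz did not control Greywick before and does after, so the clause is triggered.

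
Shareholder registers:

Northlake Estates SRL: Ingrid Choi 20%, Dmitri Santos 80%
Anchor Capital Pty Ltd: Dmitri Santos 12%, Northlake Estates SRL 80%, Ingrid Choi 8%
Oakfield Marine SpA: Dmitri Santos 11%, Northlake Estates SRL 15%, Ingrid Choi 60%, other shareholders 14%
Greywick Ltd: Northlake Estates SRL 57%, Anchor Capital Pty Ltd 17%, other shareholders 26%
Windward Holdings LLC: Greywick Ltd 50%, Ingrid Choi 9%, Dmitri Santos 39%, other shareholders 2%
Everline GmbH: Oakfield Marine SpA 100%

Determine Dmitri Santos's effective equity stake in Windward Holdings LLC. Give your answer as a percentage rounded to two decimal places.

68.26%

Dmitri reaches Windward along 4 paths.
Via Northlake → Greywick: 80% × 57% × 50% = 22.8%.
Via Anchor → Greywick: 12% × 17% × 50% = 1.02%.
Via Northlake → Anchor → Greywick: 80% × 80% × 17% × 50% = 5.44%.
Direct stake: 39% = 39%.
Total: 22.8% + 1.02% + 5.44% + 39% = 68.26%.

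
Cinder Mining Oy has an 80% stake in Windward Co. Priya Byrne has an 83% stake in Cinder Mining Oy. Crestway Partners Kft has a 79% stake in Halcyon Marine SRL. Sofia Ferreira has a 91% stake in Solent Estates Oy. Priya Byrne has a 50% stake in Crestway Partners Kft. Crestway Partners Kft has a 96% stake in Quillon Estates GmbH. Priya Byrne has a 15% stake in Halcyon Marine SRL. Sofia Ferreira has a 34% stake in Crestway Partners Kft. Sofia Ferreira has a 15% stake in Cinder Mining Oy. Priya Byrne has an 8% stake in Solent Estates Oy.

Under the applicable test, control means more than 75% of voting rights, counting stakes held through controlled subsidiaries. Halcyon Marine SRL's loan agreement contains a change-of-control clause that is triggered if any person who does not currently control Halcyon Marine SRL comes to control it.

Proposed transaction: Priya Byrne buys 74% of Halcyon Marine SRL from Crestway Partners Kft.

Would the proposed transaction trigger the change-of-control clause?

The purchase adds only to Priya's holdings (Crestway's stake shrinks), so Priya is the only person who could newly come to control Halcyon.
Priya holds 83% of Cinder, so Priya controls Cinder.
Cinder holds 80% of Windward, so Priya controls Windward.
In Halcyon, Priya's side holds only 15%, not > 75%.
So before the transaction, Priya does not control Halcyon.
After the purchase, Priya's direct stake in Halcyon rises to 15% + 74% = 89%, and Crestway's stake falls to 5%.
Priya holds 89% of Halcyon, so Priya controls Halcyon.
Priya did not control Halcyon before and does after, so the clause is triggered.

Yes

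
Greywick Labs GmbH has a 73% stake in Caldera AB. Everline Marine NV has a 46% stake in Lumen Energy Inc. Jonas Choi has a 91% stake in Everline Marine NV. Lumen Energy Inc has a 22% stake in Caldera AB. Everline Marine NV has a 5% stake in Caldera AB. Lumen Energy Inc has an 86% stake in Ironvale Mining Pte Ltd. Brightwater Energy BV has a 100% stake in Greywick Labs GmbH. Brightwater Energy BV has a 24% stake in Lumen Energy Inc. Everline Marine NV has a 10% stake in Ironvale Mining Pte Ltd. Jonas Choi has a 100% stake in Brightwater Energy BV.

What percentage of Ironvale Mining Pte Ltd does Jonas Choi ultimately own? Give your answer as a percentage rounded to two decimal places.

65.74%

Jonas reaches Ironvale along 3 paths.
Via Brightwater → Lumen: 100% × 24% × 86% = 20.64%.
Via Everline → Lumen: 91% × 46% × 86% = 35.9996%.
Via Everline: 91% × 10% = 9.1%.
Total: 20.64% + 35.9996% + 9.1% = 65.7396%.
Rounded: 65.74%.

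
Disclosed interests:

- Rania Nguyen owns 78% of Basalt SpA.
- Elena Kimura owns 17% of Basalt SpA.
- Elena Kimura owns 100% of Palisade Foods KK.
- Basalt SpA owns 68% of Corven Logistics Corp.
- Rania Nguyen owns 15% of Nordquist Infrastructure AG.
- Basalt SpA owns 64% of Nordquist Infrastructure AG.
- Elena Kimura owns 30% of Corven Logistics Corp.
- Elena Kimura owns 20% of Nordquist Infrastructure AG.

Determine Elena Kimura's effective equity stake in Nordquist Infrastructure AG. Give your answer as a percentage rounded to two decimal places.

Elena reaches Nordquist along 2 paths.
Via Basalt: 17% × 64% = 10.88%.
Direct stake: 20% = 20%.
Total: 10.88% + 20% = 30.88%.

30.88%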